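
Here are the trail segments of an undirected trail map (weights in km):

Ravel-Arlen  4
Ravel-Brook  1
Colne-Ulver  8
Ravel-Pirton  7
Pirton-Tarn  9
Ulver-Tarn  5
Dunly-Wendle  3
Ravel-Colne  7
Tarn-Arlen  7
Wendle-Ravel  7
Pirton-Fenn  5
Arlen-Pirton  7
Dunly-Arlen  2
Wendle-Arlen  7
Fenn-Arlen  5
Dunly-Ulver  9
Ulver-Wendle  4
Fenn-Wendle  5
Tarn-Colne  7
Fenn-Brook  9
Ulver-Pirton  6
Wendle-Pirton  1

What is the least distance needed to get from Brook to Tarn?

12 km

Settle nodes by increasing distance from Brook:
Brook: 0
Ravel: 1  (via Brook)
Arlen: 5  (via Ravel)
Dunly: 7  (via Arlen)
Wendle: 8  (via Ravel)
Colne: 8  (via Ravel)
Pirton: 8  (via Ravel)
Fenn: 9  (via Brook)
Tarn: 12  (via Arlen)
Shortest route: Brook → Ravel → Arlen → Tarn = 12 km.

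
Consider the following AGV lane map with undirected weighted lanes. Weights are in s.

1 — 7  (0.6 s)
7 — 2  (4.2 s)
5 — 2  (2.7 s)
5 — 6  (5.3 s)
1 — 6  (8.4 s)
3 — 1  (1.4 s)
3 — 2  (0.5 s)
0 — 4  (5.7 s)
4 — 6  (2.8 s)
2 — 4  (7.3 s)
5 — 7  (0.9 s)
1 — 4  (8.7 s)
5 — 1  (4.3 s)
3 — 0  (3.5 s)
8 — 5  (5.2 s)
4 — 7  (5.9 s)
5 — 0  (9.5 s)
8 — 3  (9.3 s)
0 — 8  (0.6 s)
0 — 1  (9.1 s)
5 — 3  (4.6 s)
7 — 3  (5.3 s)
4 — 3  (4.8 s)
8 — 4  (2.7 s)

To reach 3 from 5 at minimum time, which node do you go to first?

7

Compare a few routes:
5 - 3: 4.6 = 4.6
5 - 7 - 1 - 3: 0.9+0.6+1.4 = 2.9
5 - 2 - 3: 2.7+0.5 = 3.2
5 - 7 - 2 - 3: 0.9+4.2+0.5 = 5.6
The minimum is 2.9 s via 5 - 7 - 1 - 3.
So from 5 the first move is to 7.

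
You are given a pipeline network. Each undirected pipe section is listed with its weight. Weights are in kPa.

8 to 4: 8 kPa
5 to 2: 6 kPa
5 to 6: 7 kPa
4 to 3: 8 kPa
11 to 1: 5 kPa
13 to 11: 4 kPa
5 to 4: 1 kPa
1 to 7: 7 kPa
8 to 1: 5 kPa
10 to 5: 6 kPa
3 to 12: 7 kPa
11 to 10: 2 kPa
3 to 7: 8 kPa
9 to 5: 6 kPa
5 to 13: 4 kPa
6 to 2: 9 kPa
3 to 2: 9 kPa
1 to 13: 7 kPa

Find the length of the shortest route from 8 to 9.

Compare a few routes:
8 - 1 - 13 - 5 - 9: 5+7+4+6 = 22
8 - 1 - 11 - 13 - 5 - 9: 5+5+4+4+6 = 24
8 - 4 - 5 - 9: 8+1+6 = 15
Cheapest is 8 - 4 - 5 - 9 at 15 kPa.

15 kPa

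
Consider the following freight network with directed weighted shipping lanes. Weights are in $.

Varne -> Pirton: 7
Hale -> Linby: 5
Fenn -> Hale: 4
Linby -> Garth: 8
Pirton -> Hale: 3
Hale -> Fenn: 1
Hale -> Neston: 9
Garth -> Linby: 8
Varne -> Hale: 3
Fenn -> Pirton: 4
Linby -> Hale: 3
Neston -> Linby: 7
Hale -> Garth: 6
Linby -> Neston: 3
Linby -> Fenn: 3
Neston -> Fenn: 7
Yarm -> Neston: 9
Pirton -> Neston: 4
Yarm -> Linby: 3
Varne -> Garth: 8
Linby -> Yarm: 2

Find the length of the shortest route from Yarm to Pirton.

Settle nodes by increasing distance from Yarm:
Yarm: 0
Linby: 3  (via Yarm)
Hale: 6  (via Linby)
Fenn: 6  (via Linby)
Neston: 6  (via Linby)
Pirton: 10  (via Fenn)
Shortest route: Yarm → Linby → Fenn → Pirton = $10.

$10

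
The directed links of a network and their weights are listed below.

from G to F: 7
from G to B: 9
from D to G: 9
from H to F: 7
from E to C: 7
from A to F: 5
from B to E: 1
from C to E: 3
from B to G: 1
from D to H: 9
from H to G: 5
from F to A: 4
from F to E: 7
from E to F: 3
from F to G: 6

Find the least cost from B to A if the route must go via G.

12

Best B to G: B–G costing 1
Best G to A: G–F–A costing 11
Total via G: 1 + 11 = 12.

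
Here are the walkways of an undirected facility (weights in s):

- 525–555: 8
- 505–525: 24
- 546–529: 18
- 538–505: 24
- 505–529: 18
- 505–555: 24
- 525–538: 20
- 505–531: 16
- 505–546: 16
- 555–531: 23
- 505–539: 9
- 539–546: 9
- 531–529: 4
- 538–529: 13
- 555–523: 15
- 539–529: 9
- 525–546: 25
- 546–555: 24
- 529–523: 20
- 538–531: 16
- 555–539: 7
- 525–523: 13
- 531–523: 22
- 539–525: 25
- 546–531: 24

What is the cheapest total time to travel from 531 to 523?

22 s

Compare a few routes:
531–529–539–555–523: 4+9+7+15 = 35
531–529–523: 4+20 = 24
531–523: 22 = 22
The minimum is 22 s via 531–523.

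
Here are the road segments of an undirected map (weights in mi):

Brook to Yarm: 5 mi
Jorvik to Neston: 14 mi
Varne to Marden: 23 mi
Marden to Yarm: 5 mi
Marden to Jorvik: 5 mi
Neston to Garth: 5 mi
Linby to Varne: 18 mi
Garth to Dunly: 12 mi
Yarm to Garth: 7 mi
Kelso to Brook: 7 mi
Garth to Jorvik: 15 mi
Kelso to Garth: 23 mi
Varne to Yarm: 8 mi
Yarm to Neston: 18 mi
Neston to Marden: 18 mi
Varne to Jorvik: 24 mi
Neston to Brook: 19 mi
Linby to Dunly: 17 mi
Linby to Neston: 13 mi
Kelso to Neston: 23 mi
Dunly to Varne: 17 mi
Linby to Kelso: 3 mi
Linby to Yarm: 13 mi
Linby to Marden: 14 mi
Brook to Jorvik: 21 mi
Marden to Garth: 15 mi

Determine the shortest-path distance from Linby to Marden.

14 mi

Settle nodes by increasing distance from Linby:
Linby: 0
Kelso: 3  (via Linby)
Brook: 10  (via Kelso)
Neston: 13  (via Linby)
Yarm: 13  (via Linby)
Marden: 14  (via Linby)
Shortest route: Linby → Marden = 14 mi.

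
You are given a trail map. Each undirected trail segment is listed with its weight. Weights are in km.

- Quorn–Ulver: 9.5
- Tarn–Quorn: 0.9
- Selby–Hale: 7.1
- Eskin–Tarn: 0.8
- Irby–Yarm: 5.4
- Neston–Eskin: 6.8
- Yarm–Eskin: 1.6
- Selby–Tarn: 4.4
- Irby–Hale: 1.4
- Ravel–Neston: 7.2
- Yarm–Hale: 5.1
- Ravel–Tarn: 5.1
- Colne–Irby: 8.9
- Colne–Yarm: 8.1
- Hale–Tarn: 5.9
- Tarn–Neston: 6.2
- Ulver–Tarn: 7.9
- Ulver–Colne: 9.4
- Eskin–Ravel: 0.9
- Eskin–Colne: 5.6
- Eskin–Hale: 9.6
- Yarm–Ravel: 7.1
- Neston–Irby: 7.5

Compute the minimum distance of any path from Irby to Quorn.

Enumerating some paths:
Irby–Yarm–Eskin–Tarn–Quorn: 5.4+1.6+0.8+0.9 = 8.7
Irby–Hale–Yarm–Eskin–Tarn–Quorn: 1.4+5.1+1.6+0.8+0.9 = 9.8
Irby–Hale–Tarn–Quorn: 1.4+5.9+0.9 = 8.2
Cheapest is Irby–Hale–Tarn–Quorn at 8.2 km.

8.2 km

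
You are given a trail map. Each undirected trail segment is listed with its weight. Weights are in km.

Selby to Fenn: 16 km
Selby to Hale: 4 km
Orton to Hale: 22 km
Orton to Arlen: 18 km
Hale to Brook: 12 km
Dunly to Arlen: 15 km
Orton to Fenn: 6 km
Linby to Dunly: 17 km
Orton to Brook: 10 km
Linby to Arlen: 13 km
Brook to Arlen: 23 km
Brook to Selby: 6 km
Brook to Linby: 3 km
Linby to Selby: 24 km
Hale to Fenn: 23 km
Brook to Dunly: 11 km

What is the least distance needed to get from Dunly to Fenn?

27 km

Settle nodes by increasing distance from Dunly:
Dunly: 0
Brook: 11  (via Dunly)
Linby: 14  (via Brook)
Arlen: 15  (via Dunly)
Selby: 17  (via Brook)
Hale: 21  (via Selby)
Orton: 21  (via Brook)
Fenn: 27  (via Orton)
Shortest route: Dunly → Brook → Orton → Fenn = 27 km.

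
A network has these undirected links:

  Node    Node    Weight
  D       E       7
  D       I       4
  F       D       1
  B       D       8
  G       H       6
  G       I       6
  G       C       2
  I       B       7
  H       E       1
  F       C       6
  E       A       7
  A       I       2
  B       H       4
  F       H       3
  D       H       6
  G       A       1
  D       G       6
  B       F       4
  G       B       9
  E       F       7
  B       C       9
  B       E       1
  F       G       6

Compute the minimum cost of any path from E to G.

7

Shortest distances from E:
E: 0
B: 1  (via E)
H: 1  (via E)
F: 4  (via H)
D: 5  (via F)
A: 7  (via E)
G: 7  (via H)
Shortest route: E–H–G = 7.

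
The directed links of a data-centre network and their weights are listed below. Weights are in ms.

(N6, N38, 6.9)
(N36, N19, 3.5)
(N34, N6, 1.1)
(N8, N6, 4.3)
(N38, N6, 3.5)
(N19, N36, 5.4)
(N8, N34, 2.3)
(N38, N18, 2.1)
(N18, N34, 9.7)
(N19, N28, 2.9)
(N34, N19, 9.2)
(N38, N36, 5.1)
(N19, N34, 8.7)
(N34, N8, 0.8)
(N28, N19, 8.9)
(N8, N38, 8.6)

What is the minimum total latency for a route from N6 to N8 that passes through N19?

Best N6 to N19: N6 → N38 → N36 → N19 costing 15.5
Best N19 to N8: N19 → N34 → N8 costing 9.5
Total via N19: 15.5 + 9.5 = 25 ms.

25 ms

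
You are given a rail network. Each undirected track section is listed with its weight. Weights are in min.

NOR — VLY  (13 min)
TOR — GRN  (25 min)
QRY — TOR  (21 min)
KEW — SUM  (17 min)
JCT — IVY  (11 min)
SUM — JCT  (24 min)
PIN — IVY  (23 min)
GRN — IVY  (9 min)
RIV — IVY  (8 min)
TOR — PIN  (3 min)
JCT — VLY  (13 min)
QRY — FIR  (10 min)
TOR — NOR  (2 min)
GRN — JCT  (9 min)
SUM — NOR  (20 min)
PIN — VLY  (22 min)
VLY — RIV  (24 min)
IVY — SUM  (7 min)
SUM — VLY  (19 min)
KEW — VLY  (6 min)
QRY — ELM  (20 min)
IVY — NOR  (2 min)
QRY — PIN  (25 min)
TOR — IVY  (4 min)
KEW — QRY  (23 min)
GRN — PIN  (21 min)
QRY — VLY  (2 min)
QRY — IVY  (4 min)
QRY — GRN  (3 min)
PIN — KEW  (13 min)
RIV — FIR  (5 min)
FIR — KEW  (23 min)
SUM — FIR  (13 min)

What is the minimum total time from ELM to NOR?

Running Dijkstra from ELM:
ELM: 0
QRY: 20  (via ELM)
VLY: 22  (via QRY)
GRN: 23  (via QRY)
IVY: 24  (via QRY)
NOR: 26  (via IVY)
Shortest route: ELM → QRY → IVY → NOR = 26 min.

26 min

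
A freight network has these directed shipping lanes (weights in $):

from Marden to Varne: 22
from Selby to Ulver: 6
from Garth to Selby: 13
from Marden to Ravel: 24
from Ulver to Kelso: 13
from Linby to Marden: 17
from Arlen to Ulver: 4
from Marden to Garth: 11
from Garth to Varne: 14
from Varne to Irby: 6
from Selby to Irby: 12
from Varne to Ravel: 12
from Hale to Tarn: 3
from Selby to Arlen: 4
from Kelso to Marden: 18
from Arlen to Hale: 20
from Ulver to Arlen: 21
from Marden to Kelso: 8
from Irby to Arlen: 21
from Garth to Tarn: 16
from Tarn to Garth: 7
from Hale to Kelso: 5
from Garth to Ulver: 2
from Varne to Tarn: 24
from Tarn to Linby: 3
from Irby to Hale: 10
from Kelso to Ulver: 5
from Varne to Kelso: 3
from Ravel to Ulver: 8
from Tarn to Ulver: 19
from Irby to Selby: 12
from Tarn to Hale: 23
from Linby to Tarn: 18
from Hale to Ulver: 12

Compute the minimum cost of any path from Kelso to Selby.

Candidate routes:
Kelso → Marden → Garth → Varne → Irby → Selby: 18+11+14+6+12 = 61
Kelso → Ulver → Arlen → Hale → Tarn → Garth → Selby: 5+21+20+3+7+13 = 69
Kelso → Marden → Garth → Selby: 18+11+13 = 42
Kelso → Marden → Varne → Irby → Selby: 18+22+6+12 = 58
Cheapest is Kelso → Marden → Garth → Selby at $42.

$42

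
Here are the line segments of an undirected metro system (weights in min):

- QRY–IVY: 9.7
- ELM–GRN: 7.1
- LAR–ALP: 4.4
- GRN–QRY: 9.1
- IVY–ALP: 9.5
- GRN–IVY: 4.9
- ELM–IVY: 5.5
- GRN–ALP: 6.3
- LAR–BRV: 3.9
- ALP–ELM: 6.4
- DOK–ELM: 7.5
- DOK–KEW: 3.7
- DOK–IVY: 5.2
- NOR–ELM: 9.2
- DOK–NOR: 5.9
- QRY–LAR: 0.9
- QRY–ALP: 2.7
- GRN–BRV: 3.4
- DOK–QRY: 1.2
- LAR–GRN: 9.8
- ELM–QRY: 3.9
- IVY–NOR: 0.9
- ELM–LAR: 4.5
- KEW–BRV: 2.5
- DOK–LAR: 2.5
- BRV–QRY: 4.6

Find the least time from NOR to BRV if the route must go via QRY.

11.7 min

Best NOR to QRY: NOR → DOK → QRY costing 7.1
Best QRY to BRV: QRY → BRV costing 4.6
Total via QRY: 7.1 + 4.6 = 11.7 min.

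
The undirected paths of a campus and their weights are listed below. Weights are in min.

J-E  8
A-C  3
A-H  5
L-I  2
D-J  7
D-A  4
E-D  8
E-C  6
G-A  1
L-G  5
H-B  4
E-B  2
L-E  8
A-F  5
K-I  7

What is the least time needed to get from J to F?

Running Dijkstra from J:
J: 0
D: 7  (via J)
E: 8  (via J)
B: 10  (via E)
A: 11  (via D)
G: 12  (via A)
C: 14  (via E)
H: 14  (via B)
F: 16  (via A)
Shortest route: J → D → A → F = 16 min.

16 min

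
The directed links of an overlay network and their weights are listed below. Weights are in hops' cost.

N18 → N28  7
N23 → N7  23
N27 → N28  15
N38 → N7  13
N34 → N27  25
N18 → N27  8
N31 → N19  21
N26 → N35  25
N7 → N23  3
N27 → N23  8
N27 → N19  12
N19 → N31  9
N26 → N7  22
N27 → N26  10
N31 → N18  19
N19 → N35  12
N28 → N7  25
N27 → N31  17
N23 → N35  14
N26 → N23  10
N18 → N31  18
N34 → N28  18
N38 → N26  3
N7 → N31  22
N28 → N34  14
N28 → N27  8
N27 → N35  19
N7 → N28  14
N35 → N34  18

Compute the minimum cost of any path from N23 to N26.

Running Dijkstra from N23:
N23: 0
N35: 14  (via N23)
N7: 23  (via N23)
N34: 32  (via N35)
N28: 37  (via N7)
N27: 45  (via N28)
N31: 45  (via N7)
N26: 55  (via N27)
Shortest route: N23–N7–N28–N27–N26 = 55 hops' cost.

55 hops' cost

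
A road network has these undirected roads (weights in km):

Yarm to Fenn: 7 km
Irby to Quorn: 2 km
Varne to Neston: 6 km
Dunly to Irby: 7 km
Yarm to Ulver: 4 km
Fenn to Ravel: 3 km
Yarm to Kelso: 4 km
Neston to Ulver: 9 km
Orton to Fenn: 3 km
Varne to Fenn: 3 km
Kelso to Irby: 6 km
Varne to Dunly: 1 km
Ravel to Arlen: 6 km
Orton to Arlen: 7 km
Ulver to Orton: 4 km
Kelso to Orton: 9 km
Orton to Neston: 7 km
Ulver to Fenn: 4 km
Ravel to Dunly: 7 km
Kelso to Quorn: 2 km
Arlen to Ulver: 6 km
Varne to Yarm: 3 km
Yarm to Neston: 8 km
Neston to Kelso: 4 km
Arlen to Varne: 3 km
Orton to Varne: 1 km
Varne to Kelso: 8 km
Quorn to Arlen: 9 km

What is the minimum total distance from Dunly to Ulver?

Shortest distances from Dunly:
Dunly: 0
Varne: 1  (via Dunly)
Orton: 2  (via Varne)
Fenn: 4  (via Varne)
Yarm: 4  (via Varne)
Arlen: 4  (via Varne)
Ulver: 6  (via Orton)
Shortest route: Dunly–Varne–Orton–Ulver = 6 km.

6 km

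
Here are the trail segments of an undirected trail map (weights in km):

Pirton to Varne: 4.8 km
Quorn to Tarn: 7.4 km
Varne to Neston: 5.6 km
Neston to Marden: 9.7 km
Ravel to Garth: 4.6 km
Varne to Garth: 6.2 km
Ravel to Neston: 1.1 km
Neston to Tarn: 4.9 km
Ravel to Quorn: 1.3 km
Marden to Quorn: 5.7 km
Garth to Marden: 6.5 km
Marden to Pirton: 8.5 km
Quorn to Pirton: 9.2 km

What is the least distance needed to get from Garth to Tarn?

Enumerating some paths:
Garth - Ravel - Quorn - Tarn: 4.6+1.3+7.4 = 13.3
Garth - Ravel - Neston - Tarn: 4.6+1.1+4.9 = 10.6
The minimum is 10.6 km via Garth - Ravel - Neston - Tarn.

10.6 km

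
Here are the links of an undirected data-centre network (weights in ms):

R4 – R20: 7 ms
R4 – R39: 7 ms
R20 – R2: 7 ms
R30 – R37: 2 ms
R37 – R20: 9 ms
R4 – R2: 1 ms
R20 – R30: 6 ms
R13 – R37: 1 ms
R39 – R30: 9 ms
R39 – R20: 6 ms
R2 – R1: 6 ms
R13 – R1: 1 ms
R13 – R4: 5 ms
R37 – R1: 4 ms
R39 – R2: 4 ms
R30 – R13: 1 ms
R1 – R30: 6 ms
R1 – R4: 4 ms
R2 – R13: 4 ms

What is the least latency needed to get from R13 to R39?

8 ms

Settle nodes by increasing distance from R13:
R13: 0
R37: 1  (via R13)
R1: 1  (via R13)
R30: 1  (via R13)
R2: 4  (via R13)
R4: 5  (via R13)
R20: 7  (via R30)
R39: 8  (via R2)
Shortest route: R13–R2–R39 = 8 ms.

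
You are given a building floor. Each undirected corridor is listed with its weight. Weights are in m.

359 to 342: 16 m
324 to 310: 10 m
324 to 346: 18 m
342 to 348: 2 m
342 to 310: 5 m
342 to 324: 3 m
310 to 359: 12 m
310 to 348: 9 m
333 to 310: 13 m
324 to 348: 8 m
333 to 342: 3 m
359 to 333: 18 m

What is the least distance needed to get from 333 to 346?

24 m

Running Dijkstra from 333:
333: 0
342: 3  (via 333)
348: 5  (via 342)
324: 6  (via 342)
310: 8  (via 342)
359: 18  (via 333)
346: 24  (via 324)
Shortest route: 333–342–324–346 = 24 m.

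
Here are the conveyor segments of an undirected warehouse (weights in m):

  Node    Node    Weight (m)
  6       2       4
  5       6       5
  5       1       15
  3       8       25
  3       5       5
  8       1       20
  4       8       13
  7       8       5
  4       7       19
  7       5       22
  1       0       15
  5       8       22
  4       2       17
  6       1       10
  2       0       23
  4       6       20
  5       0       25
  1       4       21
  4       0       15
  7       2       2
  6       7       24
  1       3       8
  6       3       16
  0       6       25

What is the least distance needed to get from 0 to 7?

25 m

Candidate routes:
0 - 6 - 2 - 7: 25+4+2 = 31
0 - 2 - 7: 23+2 = 25
Cheapest is 0 - 2 - 7 at 25 m.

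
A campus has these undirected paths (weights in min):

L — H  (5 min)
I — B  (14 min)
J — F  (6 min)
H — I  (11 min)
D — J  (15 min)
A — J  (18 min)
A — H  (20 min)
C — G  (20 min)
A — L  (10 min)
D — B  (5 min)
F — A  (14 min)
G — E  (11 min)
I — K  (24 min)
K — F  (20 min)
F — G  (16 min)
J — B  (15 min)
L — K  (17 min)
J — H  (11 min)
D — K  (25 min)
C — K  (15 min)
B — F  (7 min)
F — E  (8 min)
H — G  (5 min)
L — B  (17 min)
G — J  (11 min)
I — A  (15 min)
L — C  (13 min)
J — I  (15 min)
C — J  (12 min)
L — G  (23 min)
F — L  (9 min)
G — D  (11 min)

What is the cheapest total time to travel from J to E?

Enumerating some paths:
J–B–F–E: 15+7+8 = 30
J–G–E: 11+11 = 22
J–F–E: 6+8 = 14
J–H–G–E: 11+5+11 = 27
The minimum is 14 min via J–F–E.

14 min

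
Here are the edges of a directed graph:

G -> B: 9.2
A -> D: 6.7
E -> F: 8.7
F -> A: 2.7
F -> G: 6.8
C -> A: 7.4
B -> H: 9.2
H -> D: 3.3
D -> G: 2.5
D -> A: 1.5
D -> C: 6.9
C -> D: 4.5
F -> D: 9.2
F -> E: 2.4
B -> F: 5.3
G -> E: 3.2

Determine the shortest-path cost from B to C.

19.4

Shortest distances from B:
B: 0
F: 5.3  (via B)
E: 7.7  (via F)
A: 8  (via F)
H: 9.2  (via B)
G: 12.1  (via F)
D: 12.5  (via H)
C: 19.4  (via D)
Shortest route: B → H → D → C = 19.4.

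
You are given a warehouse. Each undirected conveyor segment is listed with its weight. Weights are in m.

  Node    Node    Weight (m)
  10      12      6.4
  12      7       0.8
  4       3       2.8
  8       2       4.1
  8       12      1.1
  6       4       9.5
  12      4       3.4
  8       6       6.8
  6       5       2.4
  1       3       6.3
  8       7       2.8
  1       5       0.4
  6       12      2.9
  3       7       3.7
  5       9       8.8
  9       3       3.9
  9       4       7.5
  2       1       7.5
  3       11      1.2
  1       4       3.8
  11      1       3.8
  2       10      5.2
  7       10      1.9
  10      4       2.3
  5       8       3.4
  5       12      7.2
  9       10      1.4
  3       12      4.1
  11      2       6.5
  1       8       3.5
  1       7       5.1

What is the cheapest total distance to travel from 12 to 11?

Candidate routes:
12–7–3–11: 0.8+3.7+1.2 = 5.7
12–3–11: 4.1+1.2 = 5.3
The minimum is 5.3 m via 12–3–11.

5.3 m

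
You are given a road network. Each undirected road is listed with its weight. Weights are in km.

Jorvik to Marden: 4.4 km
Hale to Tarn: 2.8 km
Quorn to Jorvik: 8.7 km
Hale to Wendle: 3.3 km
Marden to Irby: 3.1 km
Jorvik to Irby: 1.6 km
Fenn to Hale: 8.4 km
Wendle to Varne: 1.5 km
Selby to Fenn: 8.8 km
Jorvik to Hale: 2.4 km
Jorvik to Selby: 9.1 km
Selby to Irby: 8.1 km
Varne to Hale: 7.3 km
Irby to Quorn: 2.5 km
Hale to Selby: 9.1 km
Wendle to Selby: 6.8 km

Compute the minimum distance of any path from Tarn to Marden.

Running Dijkstra from Tarn:
Tarn: 0
Hale: 2.8  (via Tarn)
Jorvik: 5.2  (via Hale)
Wendle: 6.1  (via Hale)
Irby: 6.8  (via Jorvik)
Varne: 7.6  (via Wendle)
Quorn: 9.3  (via Irby)
Marden: 9.6  (via Jorvik)
Shortest route: Tarn–Hale–Jorvik–Marden = 9.6 km.

9.6 km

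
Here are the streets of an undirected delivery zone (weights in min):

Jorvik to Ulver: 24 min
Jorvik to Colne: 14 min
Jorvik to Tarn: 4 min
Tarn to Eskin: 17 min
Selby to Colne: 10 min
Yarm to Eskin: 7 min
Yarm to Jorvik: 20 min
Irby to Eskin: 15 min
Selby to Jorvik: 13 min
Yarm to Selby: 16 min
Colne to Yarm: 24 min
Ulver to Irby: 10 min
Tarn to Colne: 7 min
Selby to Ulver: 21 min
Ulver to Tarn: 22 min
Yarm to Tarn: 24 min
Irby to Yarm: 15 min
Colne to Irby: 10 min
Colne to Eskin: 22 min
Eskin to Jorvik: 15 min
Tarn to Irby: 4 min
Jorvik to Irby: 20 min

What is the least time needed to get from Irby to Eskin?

15 min

Settle nodes by increasing distance from Irby:
Irby: 0
Tarn: 4  (via Irby)
Jorvik: 8  (via Tarn)
Ulver: 10  (via Irby)
Colne: 10  (via Irby)
Yarm: 15  (via Irby)
Eskin: 15  (via Irby)
Shortest route: Irby → Eskin = 15 min.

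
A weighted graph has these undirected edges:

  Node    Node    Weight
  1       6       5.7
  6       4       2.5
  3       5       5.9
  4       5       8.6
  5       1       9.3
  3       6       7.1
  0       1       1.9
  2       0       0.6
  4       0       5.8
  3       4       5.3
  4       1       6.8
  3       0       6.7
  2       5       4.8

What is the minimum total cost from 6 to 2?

8.2

Candidate routes:
6 → 4 → 1 → 0 → 2: 2.5+6.8+1.9+0.6 = 11.8
6 → 1 → 0 → 2: 5.7+1.9+0.6 = 8.2
6 → 4 → 0 → 2: 2.5+5.8+0.6 = 8.9
6 → 3 → 0 → 2: 7.1+6.7+0.6 = 14.4
Cheapest is 6 → 1 → 0 → 2 at 8.2.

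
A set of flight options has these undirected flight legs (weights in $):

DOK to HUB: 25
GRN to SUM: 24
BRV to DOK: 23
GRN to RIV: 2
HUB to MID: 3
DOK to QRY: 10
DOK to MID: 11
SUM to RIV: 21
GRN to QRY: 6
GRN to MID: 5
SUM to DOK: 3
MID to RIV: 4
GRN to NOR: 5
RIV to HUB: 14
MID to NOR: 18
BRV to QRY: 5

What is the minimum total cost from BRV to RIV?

Shortest distances from BRV:
BRV: 0
QRY: 5  (via BRV)
GRN: 11  (via QRY)
RIV: 13  (via GRN)
Shortest route: BRV–QRY–GRN–RIV = $13.

$13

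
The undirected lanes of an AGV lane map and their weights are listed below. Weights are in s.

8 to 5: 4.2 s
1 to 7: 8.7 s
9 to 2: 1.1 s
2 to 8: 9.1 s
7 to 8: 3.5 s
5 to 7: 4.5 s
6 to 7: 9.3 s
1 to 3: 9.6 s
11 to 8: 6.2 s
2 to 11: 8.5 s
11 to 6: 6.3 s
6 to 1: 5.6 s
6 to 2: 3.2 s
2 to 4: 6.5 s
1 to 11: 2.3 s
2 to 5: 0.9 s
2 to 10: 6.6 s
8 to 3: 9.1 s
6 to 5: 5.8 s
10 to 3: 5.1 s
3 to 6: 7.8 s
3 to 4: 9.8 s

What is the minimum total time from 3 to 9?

12.1 s

Running Dijkstra from 3:
3: 0
10: 5.1  (via 3)
6: 7.8  (via 3)
8: 9.1  (via 3)
1: 9.6  (via 3)
4: 9.8  (via 3)
2: 11  (via 6)
5: 11.9  (via 2)
11: 11.9  (via 1)
9: 12.1  (via 2)
Shortest route: 3 → 6 → 2 → 9 = 12.1 s.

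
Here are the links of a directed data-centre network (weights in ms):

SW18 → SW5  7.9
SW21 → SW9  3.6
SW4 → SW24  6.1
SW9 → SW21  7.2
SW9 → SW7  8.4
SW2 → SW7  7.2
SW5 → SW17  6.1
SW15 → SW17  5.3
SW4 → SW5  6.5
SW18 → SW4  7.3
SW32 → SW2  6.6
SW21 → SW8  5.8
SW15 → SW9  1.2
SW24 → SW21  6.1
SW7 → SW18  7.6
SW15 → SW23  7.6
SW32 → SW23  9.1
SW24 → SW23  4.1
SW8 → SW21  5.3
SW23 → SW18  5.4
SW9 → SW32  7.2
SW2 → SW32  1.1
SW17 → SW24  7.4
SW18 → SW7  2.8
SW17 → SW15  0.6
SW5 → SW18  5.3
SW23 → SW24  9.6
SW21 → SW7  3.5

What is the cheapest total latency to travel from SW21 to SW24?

24.5 ms

Shortest distances from SW21:
SW21: 0
SW7: 3.5  (via SW21)
SW9: 3.6  (via SW21)
SW8: 5.8  (via SW21)
SW32: 10.8  (via SW9)
SW18: 11.1  (via SW7)
SW2: 17.4  (via SW32)
SW4: 18.4  (via SW18)
SW5: 19  (via SW18)
SW23: 19.9  (via SW32)
SW24: 24.5  (via SW4)
Shortest route: SW21–SW7–SW18–SW4–SW24 = 24.5 ms.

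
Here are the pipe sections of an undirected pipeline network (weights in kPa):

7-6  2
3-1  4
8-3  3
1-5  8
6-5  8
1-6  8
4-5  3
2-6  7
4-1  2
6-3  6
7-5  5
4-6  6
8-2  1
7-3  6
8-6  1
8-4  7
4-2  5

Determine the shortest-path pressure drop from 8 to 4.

6 kPa

Enumerating some paths:
8 - 6 - 4: 1+6 = 7
8 - 2 - 4: 1+5 = 6
8 - 3 - 1 - 4: 3+4+2 = 9
8 - 4: 7 = 7
The minimum is 6 kPa via 8 - 2 - 4.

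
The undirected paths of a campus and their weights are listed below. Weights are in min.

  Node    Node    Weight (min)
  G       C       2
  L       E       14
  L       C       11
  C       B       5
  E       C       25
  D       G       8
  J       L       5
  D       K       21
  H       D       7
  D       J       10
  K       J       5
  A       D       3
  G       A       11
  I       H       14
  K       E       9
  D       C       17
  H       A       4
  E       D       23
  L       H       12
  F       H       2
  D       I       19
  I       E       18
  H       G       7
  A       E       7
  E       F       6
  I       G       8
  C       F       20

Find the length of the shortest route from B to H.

Candidate routes:
B - C - G - D - H: 5+2+8+7 = 22
B - C - G - D - A - H: 5+2+8+3+4 = 22
B - C - G - H: 5+2+7 = 14
The minimum is 14 min via B - C - G - H.

14 min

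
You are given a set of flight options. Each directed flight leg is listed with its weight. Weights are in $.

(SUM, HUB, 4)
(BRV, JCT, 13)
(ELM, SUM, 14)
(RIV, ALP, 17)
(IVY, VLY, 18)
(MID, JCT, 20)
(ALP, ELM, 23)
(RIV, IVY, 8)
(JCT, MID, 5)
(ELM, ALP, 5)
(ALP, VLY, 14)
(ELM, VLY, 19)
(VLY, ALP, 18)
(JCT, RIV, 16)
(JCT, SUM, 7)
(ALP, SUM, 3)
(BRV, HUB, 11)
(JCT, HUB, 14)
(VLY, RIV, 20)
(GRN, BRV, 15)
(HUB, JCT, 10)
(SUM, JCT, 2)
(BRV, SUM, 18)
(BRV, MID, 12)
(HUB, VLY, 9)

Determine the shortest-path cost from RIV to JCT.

Settle nodes by increasing distance from RIV:
RIV: 0
IVY: 8  (via RIV)
ALP: 17  (via RIV)
SUM: 20  (via ALP)
JCT: 22  (via SUM)
Shortest route: RIV → ALP → SUM → JCT = $22.

$22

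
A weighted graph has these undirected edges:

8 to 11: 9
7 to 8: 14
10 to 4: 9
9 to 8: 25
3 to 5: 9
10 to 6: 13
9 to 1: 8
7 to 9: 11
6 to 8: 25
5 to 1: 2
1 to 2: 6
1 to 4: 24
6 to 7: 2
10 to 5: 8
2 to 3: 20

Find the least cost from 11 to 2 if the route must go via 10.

Best 11 to 10: 11 → 8 → 7 → 6 → 10 costing 38
Best 10 to 2: 10 → 5 → 1 → 2 costing 16
Total via 10: 38 + 16 = 54.

54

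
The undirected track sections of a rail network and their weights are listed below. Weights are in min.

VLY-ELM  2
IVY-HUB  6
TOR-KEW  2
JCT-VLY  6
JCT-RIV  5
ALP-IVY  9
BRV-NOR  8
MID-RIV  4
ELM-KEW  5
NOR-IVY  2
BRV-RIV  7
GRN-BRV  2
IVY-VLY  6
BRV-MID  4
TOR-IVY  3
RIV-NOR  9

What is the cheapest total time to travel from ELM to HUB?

14 min

Candidate routes:
ELM - VLY - IVY - HUB: 2+6+6 = 14
ELM - KEW - TOR - IVY - HUB: 5+2+3+6 = 16
ELM - VLY - JCT - RIV - NOR - IVY - HUB: 2+6+5+9+2+6 = 30
The minimum is 14 min via ELM - VLY - IVY - HUB.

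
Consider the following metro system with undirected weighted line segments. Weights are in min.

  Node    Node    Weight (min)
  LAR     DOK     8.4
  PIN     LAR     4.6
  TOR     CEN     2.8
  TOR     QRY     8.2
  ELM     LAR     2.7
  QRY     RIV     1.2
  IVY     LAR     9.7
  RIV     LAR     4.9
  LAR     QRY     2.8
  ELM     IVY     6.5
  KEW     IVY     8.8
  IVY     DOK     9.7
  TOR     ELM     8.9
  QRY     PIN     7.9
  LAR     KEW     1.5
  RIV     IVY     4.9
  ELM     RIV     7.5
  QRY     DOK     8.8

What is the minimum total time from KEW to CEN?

15.3 min

Running Dijkstra from KEW:
KEW: 0
LAR: 1.5  (via KEW)
ELM: 4.2  (via LAR)
QRY: 4.3  (via LAR)
RIV: 5.5  (via QRY)
PIN: 6.1  (via LAR)
IVY: 8.8  (via KEW)
DOK: 9.9  (via LAR)
TOR: 12.5  (via QRY)
CEN: 15.3  (via TOR)
Shortest route: KEW–LAR–QRY–TOR–CEN = 15.3 min.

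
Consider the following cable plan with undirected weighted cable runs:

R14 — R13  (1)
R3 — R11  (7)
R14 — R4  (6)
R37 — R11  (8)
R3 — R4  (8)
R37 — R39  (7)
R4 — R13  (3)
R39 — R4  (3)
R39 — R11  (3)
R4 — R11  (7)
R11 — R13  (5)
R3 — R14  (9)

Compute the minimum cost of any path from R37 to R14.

14

Enumerating some paths:
R37 - R39 - R11 - R13 - R14: 7+3+5+1 = 16
R37 - R11 - R39 - R4 - R13 - R14: 8+3+3+3+1 = 18
R37 - R39 - R4 - R14: 7+3+6 = 16
R37 - R11 - R13 - R14: 8+5+1 = 14
The minimum is 14 via R37 - R11 - R13 - R14.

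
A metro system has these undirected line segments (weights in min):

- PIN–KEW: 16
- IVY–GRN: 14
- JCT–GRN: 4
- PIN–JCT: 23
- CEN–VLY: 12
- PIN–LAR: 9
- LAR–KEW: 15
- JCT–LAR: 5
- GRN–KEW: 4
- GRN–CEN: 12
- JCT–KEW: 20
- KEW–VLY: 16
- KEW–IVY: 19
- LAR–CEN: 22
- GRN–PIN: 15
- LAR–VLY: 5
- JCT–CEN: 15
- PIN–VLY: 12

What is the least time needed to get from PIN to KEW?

16 min

Running Dijkstra from PIN:
PIN: 0
LAR: 9  (via PIN)
VLY: 12  (via PIN)
JCT: 14  (via LAR)
GRN: 15  (via PIN)
KEW: 16  (via PIN)
Shortest route: PIN → KEW = 16 min.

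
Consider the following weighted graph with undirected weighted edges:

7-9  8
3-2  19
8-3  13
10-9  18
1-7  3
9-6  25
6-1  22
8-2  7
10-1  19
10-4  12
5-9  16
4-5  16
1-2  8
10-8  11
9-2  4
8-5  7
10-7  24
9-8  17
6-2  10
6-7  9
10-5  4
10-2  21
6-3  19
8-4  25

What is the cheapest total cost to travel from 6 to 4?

40

Shortest distances from 6:
6: 0
7: 9  (via 6)
2: 10  (via 6)
1: 12  (via 7)
9: 14  (via 2)
8: 17  (via 2)
3: 19  (via 6)
5: 24  (via 8)
10: 28  (via 8)
4: 40  (via 5)
Shortest route: 6 → 2 → 8 → 5 → 4 = 40.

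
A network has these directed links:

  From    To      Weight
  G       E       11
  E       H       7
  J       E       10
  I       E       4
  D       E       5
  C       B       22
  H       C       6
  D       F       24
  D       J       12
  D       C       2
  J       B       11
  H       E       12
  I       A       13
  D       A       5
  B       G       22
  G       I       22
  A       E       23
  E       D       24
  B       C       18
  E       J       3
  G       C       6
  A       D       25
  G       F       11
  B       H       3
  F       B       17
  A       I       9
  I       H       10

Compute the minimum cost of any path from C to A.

66

Candidate routes:
C - B - G - I - E - D - A: 22+22+22+4+24+5 = 99
C - B - H - E - D - A: 22+3+12+24+5 = 66
C - B - G - I - A: 22+22+22+13 = 79
C - B - G - E - D - A: 22+22+11+24+5 = 84
The minimum is 66 via C - B - H - E - D - A.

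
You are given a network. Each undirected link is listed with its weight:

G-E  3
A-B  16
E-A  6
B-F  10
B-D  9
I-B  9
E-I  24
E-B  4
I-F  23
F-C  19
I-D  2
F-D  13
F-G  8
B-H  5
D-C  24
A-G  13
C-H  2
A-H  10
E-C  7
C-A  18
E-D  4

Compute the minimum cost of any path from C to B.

7

Shortest distances from C:
C: 0
H: 2  (via C)
B: 7  (via H)
Shortest route: C–H–B = 7.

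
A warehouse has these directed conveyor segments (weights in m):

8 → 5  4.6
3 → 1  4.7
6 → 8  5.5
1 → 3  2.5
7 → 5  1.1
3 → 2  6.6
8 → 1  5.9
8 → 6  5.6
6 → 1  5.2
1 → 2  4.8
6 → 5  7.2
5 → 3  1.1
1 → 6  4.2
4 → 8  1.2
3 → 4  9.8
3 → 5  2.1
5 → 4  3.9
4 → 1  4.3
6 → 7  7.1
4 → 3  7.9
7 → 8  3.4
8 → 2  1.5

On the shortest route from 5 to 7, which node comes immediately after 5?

Compare a few routes:
5–4–8–1–6–7: 3.9+1.2+5.9+4.2+7.1 = 22.3
5–4–1–6–7: 3.9+4.3+4.2+7.1 = 19.5
5–3–1–6–7: 1.1+4.7+4.2+7.1 = 17.1
5–4–8–6–7: 3.9+1.2+5.6+7.1 = 17.8
Cheapest is 5–3–1–6–7 at 17.1 m.
So from 5 the first move is to 3.

3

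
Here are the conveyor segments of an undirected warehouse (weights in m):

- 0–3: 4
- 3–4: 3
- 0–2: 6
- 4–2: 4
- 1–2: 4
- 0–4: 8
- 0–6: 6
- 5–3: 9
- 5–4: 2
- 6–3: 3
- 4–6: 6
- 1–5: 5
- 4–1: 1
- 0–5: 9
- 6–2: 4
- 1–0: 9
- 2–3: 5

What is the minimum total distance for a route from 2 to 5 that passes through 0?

15 m

Best 2 to 0: 2–0 costing 6
Shortest 0→5: 0–5 = 9
Total via 0: 6 + 9 = 15 m.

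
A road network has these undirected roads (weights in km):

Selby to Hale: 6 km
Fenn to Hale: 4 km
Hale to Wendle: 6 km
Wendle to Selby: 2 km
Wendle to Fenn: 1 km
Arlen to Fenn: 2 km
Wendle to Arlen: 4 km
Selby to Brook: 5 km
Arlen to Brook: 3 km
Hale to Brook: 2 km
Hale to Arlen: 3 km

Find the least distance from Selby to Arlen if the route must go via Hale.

Shortest Selby→Hale: Selby–Hale = 6
Best Hale to Arlen: Hale–Arlen costing 3
Total via Hale: 6 + 3 = 9 km.

9 km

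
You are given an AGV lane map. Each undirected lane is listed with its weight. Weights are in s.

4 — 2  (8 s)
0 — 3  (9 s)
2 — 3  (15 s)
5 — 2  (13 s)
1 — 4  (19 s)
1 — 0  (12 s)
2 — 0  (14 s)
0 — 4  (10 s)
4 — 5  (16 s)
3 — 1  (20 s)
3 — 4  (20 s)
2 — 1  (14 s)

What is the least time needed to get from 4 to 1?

Candidate routes:
4 - 2 - 1: 8+14 = 22
4 - 1: 19 = 19
4 - 0 - 1: 10+12 = 22
The minimum is 19 s via 4 - 1.

19 s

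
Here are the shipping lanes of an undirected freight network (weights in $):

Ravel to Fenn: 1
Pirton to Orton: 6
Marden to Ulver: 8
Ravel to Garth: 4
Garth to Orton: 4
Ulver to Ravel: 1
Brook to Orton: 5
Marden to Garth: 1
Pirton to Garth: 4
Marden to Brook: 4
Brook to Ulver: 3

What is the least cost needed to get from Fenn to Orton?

Settle nodes by increasing distance from Fenn:
Fenn: 0
Ravel: 1  (via Fenn)
Ulver: 2  (via Ravel)
Garth: 5  (via Ravel)
Brook: 5  (via Ulver)
Marden: 6  (via Garth)
Orton: 9  (via Garth)
Shortest route: Fenn → Ravel → Garth → Orton = $9.

$9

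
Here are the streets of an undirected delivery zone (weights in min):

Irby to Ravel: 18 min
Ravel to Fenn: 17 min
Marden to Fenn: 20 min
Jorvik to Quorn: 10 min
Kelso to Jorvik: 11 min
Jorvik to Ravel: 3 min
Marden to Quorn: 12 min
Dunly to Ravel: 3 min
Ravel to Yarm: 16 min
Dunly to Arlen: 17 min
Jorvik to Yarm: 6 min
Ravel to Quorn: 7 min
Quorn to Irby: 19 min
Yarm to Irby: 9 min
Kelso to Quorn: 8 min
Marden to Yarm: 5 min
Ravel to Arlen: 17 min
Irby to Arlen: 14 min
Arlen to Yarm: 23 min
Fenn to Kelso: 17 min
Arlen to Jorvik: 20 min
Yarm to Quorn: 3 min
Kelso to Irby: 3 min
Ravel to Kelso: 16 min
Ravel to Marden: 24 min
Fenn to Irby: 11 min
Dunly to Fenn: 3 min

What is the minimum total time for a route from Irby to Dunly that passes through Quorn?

21 min

Shortest Irby→Quorn: Irby → Kelso → Quorn = 11
Shortest Quorn→Dunly: Quorn → Ravel → Dunly = 10
Total via Quorn: 11 + 10 = 21 min.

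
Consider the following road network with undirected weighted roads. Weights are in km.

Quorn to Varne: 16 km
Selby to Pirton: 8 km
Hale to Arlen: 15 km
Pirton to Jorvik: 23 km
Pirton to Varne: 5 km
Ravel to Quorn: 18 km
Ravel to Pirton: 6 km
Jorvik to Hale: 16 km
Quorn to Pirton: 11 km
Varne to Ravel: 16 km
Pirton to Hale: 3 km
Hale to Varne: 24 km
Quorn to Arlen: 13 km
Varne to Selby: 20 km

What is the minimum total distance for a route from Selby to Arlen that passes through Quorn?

32 km

Shortest Selby→Quorn: Selby–Pirton–Quorn = 19
Best Quorn to Arlen: Quorn–Arlen costing 13
Total via Quorn: 19 + 13 = 32 km.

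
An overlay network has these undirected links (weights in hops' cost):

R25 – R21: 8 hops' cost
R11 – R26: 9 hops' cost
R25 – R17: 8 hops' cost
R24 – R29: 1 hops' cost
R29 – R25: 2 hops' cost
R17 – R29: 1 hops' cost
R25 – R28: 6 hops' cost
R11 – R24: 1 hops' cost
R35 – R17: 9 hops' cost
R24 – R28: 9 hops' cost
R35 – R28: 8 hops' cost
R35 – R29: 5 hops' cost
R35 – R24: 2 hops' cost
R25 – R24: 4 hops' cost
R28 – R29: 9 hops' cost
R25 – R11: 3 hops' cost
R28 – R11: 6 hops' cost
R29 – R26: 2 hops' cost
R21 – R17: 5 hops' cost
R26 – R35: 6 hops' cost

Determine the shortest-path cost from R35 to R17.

Enumerating some paths:
R35 → R24 → R29 → R17: 2+1+1 = 4
R35 → R29 → R17: 5+1 = 6
R35 → R26 → R29 → R17: 6+2+1 = 9
R35 → R17: 9 = 9
The minimum is 4 hops' cost via R35 → R24 → R29 → R17.

4 hops' cost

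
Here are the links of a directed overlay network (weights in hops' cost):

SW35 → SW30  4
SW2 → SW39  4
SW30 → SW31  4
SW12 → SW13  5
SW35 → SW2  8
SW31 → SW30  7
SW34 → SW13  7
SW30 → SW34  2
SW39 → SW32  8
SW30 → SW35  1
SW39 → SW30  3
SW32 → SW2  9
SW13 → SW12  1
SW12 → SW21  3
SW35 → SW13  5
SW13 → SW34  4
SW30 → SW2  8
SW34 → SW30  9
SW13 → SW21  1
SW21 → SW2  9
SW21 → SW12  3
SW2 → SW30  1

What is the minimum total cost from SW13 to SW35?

Compare a few routes:
SW13 - SW21 - SW2 - SW30 - SW35: 1+9+1+1 = 12
SW13 - SW34 - SW30 - SW35: 4+9+1 = 14
The minimum is 12 hops' cost via SW13 - SW21 - SW2 - SW30 - SW35.

12 hops' cost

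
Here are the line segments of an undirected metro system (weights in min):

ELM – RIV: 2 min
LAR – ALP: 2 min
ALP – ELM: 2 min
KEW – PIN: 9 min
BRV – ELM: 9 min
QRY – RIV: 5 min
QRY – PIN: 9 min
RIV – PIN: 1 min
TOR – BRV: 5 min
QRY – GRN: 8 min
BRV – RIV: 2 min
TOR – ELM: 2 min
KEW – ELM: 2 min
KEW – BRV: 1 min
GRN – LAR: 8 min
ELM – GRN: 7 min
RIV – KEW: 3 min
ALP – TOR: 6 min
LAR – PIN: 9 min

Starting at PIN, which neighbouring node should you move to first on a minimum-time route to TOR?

Compare a few routes:
PIN - RIV - BRV - TOR: 1+2+5 = 8
PIN - RIV - ELM - TOR: 1+2+2 = 5
Cheapest is PIN - RIV - ELM - TOR at 5 min.
So from PIN the first move is to RIV.

RIV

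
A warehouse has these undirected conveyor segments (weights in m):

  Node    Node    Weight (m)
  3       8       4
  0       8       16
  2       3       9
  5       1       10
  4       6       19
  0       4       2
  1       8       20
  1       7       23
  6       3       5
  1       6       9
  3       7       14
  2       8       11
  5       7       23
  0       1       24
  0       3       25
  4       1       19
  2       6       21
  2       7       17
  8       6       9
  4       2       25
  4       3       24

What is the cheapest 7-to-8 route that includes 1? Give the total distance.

41 m

Best 7 to 1: 7–1 costing 23
Shortest 1→8: 1–6–8 = 18
Total via 1: 23 + 18 = 41 m.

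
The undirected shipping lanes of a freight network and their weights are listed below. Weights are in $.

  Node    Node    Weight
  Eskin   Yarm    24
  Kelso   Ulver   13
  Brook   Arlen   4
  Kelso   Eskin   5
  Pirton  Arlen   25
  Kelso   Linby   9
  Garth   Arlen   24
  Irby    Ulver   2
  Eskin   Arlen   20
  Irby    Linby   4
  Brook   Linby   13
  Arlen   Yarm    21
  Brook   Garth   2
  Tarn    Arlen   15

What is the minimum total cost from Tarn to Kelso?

Settle nodes by increasing distance from Tarn:
Tarn: 0
Arlen: 15  (via Tarn)
Brook: 19  (via Arlen)
Garth: 21  (via Brook)
Linby: 32  (via Brook)
Eskin: 35  (via Arlen)
Yarm: 36  (via Arlen)
Irby: 36  (via Linby)
Ulver: 38  (via Irby)
Pirton: 40  (via Arlen)
Kelso: 40  (via Eskin)
Shortest route: Tarn–Arlen–Eskin–Kelso = $40.

$40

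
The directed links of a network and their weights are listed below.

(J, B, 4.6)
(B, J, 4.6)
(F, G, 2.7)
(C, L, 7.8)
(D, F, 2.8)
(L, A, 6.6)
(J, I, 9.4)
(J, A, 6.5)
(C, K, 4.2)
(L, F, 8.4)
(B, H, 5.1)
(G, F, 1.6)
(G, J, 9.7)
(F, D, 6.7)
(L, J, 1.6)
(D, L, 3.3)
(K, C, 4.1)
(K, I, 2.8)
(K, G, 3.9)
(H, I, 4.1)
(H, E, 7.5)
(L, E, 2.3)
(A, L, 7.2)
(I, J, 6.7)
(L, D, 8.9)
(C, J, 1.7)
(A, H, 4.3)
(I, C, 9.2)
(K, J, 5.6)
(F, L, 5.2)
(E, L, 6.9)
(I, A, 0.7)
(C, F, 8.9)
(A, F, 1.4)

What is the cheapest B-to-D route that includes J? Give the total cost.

Best B to J: B → J costing 4.6
Best J to D: J → A → F → D costing 14.6
Total via J: 4.6 + 14.6 = 19.2.

19.2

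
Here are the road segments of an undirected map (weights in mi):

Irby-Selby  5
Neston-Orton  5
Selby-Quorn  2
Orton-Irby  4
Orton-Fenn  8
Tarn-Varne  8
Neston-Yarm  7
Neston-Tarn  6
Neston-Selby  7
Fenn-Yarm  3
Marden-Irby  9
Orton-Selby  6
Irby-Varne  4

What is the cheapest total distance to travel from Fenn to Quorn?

Running Dijkstra from Fenn:
Fenn: 0
Yarm: 3  (via Fenn)
Orton: 8  (via Fenn)
Neston: 10  (via Yarm)
Irby: 12  (via Orton)
Selby: 14  (via Orton)
Quorn: 16  (via Selby)
Shortest route: Fenn → Orton → Selby → Quorn = 16 mi.

16 mi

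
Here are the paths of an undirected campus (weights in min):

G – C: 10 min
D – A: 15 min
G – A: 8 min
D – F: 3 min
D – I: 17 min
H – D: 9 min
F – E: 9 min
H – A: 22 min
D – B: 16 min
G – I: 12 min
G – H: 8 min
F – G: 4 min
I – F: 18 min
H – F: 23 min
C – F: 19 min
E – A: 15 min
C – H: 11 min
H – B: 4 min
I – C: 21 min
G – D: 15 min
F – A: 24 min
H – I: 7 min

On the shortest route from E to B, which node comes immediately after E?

F

Candidate routes:
E - F - D - H - B: 9+3+9+4 = 25
E - F - G - I - H - B: 9+4+12+7+4 = 36
E - F - D - B: 9+3+16 = 28
E - A - G - H - B: 15+8+8+4 = 35
Cheapest is E - F - D - H - B at 25 min.
So from E the first move is to F.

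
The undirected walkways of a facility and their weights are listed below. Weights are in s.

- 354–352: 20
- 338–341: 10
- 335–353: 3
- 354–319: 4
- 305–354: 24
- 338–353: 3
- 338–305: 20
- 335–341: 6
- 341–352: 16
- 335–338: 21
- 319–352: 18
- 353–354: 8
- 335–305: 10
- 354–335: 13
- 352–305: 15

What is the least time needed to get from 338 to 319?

15 s

Compare a few routes:
338–353–354–319: 3+8+4 = 15
338–353–335–354–319: 3+3+13+4 = 23
338–341–335–353–354–319: 10+6+3+8+4 = 31
The minimum is 15 s via 338–353–354–319.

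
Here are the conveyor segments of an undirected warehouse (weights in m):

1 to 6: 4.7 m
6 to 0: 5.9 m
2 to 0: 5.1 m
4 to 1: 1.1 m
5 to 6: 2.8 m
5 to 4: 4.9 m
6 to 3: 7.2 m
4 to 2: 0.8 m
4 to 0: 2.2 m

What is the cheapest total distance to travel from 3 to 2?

13.8 m

Shortest distances from 3:
3: 0
6: 7.2  (via 3)
5: 10  (via 6)
1: 11.9  (via 6)
4: 13  (via 1)
0: 13.1  (via 6)
2: 13.8  (via 4)
Shortest route: 3 → 6 → 1 → 4 → 2 = 13.8 m.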